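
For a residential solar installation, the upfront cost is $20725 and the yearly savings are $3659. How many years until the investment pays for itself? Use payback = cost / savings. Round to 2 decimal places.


Simple payback period = initial cost / annual savings
Payback = 20725 / 3659
Payback = 5.66 years

5.66


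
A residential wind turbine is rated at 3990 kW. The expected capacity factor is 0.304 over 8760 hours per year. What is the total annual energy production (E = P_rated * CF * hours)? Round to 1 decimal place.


Annual energy = rated_kW * capacity_factor * hours_per_year
Given: P_rated = 3990 kW, CF = 0.304, hours = 8760
E = 3990 * 0.304 * 8760
E = 10625529.6 kWh

10625529.6


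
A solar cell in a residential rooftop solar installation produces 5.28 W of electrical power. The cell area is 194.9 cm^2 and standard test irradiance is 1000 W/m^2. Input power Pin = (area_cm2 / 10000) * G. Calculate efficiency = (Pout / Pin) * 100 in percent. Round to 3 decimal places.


First compute the input power:
  Pin = area_cm2 / 10000 * G = 194.9 / 10000 * 1000 = 19.49 W
Then compute efficiency:
  Efficiency = (Pout / Pin) * 100 = (5.28 / 19.49) * 100
  Efficiency = 27.091%

27.091


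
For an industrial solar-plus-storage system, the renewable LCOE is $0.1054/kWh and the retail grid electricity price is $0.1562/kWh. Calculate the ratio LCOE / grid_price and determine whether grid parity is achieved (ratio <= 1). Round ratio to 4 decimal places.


Compare LCOE to grid price:
  LCOE = $0.1054/kWh, Grid price = $0.1562/kWh
  Ratio = LCOE / grid_price = 0.1054 / 0.1562 = 0.6748
  Grid parity achieved (ratio <= 1)? yes

0.6748


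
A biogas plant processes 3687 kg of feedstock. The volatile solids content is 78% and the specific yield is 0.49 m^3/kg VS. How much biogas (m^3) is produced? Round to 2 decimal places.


Compute volatile solids:
  VS = mass * VS_fraction = 3687 * 0.78 = 2875.86 kg
Calculate biogas volume:
  Biogas = VS * specific_yield = 2875.86 * 0.49
  Biogas = 1409.17 m^3

1409.17


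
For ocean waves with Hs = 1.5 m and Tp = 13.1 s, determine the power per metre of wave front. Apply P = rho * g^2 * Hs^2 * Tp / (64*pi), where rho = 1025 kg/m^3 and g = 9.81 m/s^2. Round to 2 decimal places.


Apply wave power formula:
  g^2 = 9.81^2 = 96.2361
  Hs^2 = 1.5^2 = 2.25
  Numerator = rho * g^2 * Hs^2 * Tp = 1025 * 96.2361 * 2.25 * 13.1 = 2907473.02
  Denominator = 64 * pi = 201.0619
  P = 2907473.02 / 201.0619 = 14460.58 W/m

14460.58


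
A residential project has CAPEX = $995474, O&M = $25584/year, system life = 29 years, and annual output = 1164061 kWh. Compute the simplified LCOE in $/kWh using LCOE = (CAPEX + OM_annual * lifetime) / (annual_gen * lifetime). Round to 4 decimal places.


Total cost = CAPEX + OM * lifetime = 995474 + 25584 * 29 = 995474 + 741936 = 1737410
Total generation = annual * lifetime = 1164061 * 29 = 33757769 kWh
LCOE = 1737410 / 33757769
LCOE = 0.0515 $/kWh

0.0515


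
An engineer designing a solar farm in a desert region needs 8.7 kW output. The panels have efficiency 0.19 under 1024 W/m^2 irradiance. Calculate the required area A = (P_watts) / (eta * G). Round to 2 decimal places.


Convert target power to watts: P = 8.7 * 1000 = 8700.0 W
Compute denominator: eta * G = 0.19 * 1024 = 194.56
Required area A = P / (eta * G) = 8700.0 / 194.56
A = 44.72 m^2

44.72


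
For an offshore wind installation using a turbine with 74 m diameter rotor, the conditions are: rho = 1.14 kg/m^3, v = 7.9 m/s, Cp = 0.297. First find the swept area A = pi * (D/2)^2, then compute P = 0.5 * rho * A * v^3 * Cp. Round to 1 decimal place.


Step 1 -- Compute swept area:
  A = pi * (D/2)^2 = pi * (74/2)^2 = 4300.84 m^2
Step 2 -- Apply wind power equation:
  P = 0.5 * rho * A * v^3 * Cp
  v^3 = 7.9^3 = 493.039
  P = 0.5 * 1.14 * 4300.84 * 493.039 * 0.297
  P = 358976.4 W

358976.4


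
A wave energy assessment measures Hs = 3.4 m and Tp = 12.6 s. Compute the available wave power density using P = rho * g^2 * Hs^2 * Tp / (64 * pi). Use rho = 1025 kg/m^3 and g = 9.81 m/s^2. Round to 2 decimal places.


Apply wave power formula:
  g^2 = 9.81^2 = 96.2361
  Hs^2 = 3.4^2 = 11.56
  Numerator = rho * g^2 * Hs^2 * Tp = 1025 * 96.2361 * 11.56 * 12.6 = 14367799.52
  Denominator = 64 * pi = 201.0619
  P = 14367799.52 / 201.0619 = 71459.57 W/m

71459.57


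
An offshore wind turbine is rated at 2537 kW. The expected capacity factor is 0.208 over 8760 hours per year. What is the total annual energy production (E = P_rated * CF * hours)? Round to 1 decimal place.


Annual energy = rated_kW * capacity_factor * hours_per_year
Given: P_rated = 2537 kW, CF = 0.208, hours = 8760
E = 2537 * 0.208 * 8760
E = 4622617.0 kWh

4622617.0


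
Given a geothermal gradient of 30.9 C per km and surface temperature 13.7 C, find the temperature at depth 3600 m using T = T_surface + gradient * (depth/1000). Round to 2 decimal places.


Convert depth to km: 3600 / 1000 = 3.6 km
Temperature increase = gradient * depth_km = 30.9 * 3.6 = 111.24 C
Temperature at depth = T_surface + delta_T = 13.7 + 111.24
T = 124.94 C

124.94


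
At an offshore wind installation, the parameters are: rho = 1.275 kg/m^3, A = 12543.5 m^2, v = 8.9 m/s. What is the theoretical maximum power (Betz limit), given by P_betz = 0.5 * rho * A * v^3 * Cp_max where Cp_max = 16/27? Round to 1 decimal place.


The Betz coefficient Cp_max = 16/27 = 0.5926
v^3 = 8.9^3 = 704.969
P_betz = 0.5 * rho * A * v^3 * Cp_max
P_betz = 0.5 * 1.275 * 12543.5 * 704.969 * 0.5926
P_betz = 3340605.3 W

3340605.3


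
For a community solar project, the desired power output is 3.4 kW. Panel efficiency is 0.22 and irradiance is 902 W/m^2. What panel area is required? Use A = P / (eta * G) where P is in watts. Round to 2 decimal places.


Convert target power to watts: P = 3.4 * 1000 = 3400.0 W
Compute denominator: eta * G = 0.22 * 902 = 198.44
Required area A = P / (eta * G) = 3400.0 / 198.44
A = 17.13 m^2

17.13


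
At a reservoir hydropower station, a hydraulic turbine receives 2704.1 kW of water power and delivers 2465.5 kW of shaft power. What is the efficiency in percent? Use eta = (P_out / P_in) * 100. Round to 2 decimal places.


Turbine efficiency = (output power / input power) * 100
eta = (2465.5 / 2704.1) * 100
eta = 91.18%

91.18


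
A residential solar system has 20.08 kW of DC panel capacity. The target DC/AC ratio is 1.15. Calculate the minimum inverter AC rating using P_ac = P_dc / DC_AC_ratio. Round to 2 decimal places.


The inverter AC capacity is determined by the DC/AC ratio.
Given: P_dc = 20.08 kW, DC/AC ratio = 1.15
P_ac = P_dc / ratio = 20.08 / 1.15
P_ac = 17.46 kW

17.46


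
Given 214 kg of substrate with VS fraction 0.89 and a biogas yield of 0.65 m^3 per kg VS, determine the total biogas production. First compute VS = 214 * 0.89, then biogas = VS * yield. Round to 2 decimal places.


Compute volatile solids:
  VS = mass * VS_fraction = 214 * 0.89 = 190.46 kg
Calculate biogas volume:
  Biogas = VS * specific_yield = 190.46 * 0.65
  Biogas = 123.80 m^3

123.80


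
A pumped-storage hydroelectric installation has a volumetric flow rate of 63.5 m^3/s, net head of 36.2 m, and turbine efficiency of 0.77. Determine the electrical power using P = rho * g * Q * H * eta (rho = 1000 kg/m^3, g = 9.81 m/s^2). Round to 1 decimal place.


Apply the hydropower formula P = rho * g * Q * H * eta
rho * g = 1000 * 9.81 = 9810.0
P = 9810.0 * 63.5 * 36.2 * 0.77
P = 17363690.2 W

17363690.2


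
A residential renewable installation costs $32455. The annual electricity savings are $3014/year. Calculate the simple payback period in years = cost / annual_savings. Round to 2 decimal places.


Simple payback period = initial cost / annual savings
Payback = 32455 / 3014
Payback = 10.77 years

10.77


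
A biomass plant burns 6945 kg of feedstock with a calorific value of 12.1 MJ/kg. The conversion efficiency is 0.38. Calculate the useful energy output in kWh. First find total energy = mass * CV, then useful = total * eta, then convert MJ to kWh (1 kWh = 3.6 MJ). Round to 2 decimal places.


Total energy = mass * CV = 6945 * 12.1 = 84034.5 MJ
Useful energy = total * eta = 84034.5 * 0.38 = 31933.11 MJ
Convert to kWh: 31933.11 / 3.6
Useful energy = 8870.31 kWh

8870.31


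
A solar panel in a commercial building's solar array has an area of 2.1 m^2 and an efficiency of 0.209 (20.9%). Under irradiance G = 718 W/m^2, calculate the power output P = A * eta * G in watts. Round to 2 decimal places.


Use the solar power formula P = A * eta * G.
Given: A = 2.1 m^2, eta = 0.209, G = 718 W/m^2
P = 2.1 * 0.209 * 718
P = 315.13 W

315.13


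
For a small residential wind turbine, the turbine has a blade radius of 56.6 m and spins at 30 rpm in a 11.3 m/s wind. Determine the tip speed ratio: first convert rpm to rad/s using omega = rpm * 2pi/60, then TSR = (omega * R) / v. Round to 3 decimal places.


Convert rotational speed to rad/s:
  omega = 30 * 2 * pi / 60 = 3.1416 rad/s
Compute tip speed:
  v_tip = omega * R = 3.1416 * 56.6 = 177.814 m/s
Tip speed ratio:
  TSR = v_tip / v_wind = 177.814 / 11.3 = 15.736

15.736


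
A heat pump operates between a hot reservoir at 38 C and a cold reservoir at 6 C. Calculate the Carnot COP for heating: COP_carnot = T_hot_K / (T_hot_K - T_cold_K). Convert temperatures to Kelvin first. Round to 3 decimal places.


Convert to Kelvin:
  T_hot = 38 + 273.15 = 311.15 K
  T_cold = 6 + 273.15 = 279.15 K
Apply Carnot COP formula:
  COP = T_hot_K / (T_hot_K - T_cold_K) = 311.15 / 32.0
  COP = 9.723

9.723


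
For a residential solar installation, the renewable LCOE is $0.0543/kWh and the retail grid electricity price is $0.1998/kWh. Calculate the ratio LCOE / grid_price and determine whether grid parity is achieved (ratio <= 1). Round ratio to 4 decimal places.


Compare LCOE to grid price:
  LCOE = $0.0543/kWh, Grid price = $0.1998/kWh
  Ratio = LCOE / grid_price = 0.0543 / 0.1998 = 0.2718
  Grid parity achieved (ratio <= 1)? yes

0.2718


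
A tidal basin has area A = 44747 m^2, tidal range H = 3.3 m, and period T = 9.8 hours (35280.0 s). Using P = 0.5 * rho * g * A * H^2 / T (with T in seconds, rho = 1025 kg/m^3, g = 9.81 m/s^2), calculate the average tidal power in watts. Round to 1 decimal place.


Convert period to seconds: T = 9.8 * 3600 = 35280.0 s
H^2 = 3.3^2 = 10.89
P = 0.5 * rho * g * A * H^2 / T
P = 0.5 * 1025 * 9.81 * 44747 * 10.89 / 35280.0
P = 69442.6 W

69442.6


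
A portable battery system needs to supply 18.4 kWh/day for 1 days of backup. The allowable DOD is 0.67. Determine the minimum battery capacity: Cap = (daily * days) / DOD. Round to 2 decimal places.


Total energy needed = daily * days = 18.4 * 1 = 18.4 kWh
Account for depth of discharge:
  Cap = total_energy / DOD = 18.4 / 0.67
  Cap = 27.46 kWh

27.46


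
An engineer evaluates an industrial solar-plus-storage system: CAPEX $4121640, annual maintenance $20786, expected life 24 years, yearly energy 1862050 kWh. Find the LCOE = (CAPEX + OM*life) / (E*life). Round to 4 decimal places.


Total cost = CAPEX + OM * lifetime = 4121640 + 20786 * 24 = 4121640 + 498864 = 4620504
Total generation = annual * lifetime = 1862050 * 24 = 44689200 kWh
LCOE = 4620504 / 44689200
LCOE = 0.1034 $/kWh

0.1034


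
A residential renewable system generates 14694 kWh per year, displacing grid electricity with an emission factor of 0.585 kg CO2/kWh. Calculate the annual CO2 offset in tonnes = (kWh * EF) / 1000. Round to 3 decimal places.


CO2 offset in kg = generation * emission_factor
CO2 offset = 14694 * 0.585 = 8595.99 kg
Convert to tonnes:
  CO2 offset = 8595.99 / 1000 = 8.596 tonnes

8.596


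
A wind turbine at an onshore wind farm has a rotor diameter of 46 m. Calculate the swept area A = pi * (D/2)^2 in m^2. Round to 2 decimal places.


Compute the rotor radius:
  r = D / 2 = 46 / 2 = 23.0 m
Calculate swept area:
  A = pi * r^2 = pi * 23.0^2
  A = 1661.90 m^2

1661.90


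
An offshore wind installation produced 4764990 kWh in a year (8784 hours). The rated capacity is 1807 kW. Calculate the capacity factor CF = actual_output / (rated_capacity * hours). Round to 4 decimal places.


Capacity factor = actual output / maximum possible output
Maximum possible = rated * hours = 1807 * 8784 = 15872688 kWh
CF = 4764990 / 15872688
CF = 0.3002

0.3002


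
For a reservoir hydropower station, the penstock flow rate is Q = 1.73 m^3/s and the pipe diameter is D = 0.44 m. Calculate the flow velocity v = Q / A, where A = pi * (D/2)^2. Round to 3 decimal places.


Compute pipe cross-sectional area:
  A = pi * (D/2)^2 = pi * (0.44/2)^2 = 0.1521 m^2
Calculate velocity:
  v = Q / A = 1.73 / 0.1521
  v = 11.378 m/s

11.378


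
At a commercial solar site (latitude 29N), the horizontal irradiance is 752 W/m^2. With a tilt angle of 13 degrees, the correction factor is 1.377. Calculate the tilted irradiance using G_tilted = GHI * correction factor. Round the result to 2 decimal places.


Identify the given values:
  GHI = 752 W/m^2, tilt correction factor = 1.377
Apply the formula G_tilted = GHI * factor:
  G_tilted = 752 * 1.377
  G_tilted = 1035.50 W/m^2

1035.50


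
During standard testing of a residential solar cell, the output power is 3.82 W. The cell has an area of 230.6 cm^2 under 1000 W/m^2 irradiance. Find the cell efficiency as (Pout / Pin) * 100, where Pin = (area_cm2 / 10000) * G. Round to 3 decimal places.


First compute the input power:
  Pin = area_cm2 / 10000 * G = 230.6 / 10000 * 1000 = 23.06 W
Then compute efficiency:
  Efficiency = (Pout / Pin) * 100 = (3.82 / 23.06) * 100
  Efficiency = 16.565%

16.565


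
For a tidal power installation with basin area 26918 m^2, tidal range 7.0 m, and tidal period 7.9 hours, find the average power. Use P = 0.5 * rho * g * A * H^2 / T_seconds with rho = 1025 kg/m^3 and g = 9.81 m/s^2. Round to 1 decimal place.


Convert period to seconds: T = 7.9 * 3600 = 28440.0 s
H^2 = 7.0^2 = 49.0
P = 0.5 * rho * g * A * H^2 / T
P = 0.5 * 1025 * 9.81 * 26918 * 49.0 / 28440.0
P = 233169.7 W

233169.7


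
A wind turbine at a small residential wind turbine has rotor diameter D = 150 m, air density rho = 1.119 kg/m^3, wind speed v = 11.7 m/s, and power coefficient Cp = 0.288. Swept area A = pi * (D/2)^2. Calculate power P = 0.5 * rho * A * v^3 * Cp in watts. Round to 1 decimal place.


Step 1 -- Compute swept area:
  A = pi * (D/2)^2 = pi * (150/2)^2 = 17671.46 m^2
Step 2 -- Apply wind power equation:
  P = 0.5 * rho * A * v^3 * Cp
  v^3 = 11.7^3 = 1601.613
  P = 0.5 * 1.119 * 17671.46 * 1601.613 * 0.288
  P = 4560606.1 W

4560606.1


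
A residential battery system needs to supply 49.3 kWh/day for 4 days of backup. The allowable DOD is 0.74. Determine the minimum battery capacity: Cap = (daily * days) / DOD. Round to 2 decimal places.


Total energy needed = daily * days = 49.3 * 4 = 197.2 kWh
Account for depth of discharge:
  Cap = total_energy / DOD = 197.2 / 0.74
  Cap = 266.49 kWh

266.49


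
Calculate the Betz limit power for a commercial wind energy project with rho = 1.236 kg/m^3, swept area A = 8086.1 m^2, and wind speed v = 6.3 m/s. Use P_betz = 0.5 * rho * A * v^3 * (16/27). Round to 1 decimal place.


The Betz coefficient Cp_max = 16/27 = 0.5926
v^3 = 6.3^3 = 250.047
P_betz = 0.5 * rho * A * v^3 * Cp_max
P_betz = 0.5 * 1.236 * 8086.1 * 250.047 * 0.5926
P_betz = 740466.6 W

740466.6


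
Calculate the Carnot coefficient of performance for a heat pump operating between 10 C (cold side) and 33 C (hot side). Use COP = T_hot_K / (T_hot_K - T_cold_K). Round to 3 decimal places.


Convert to Kelvin:
  T_hot = 33 + 273.15 = 306.15 K
  T_cold = 10 + 273.15 = 283.15 K
Apply Carnot COP formula:
  COP = T_hot_K / (T_hot_K - T_cold_K) = 306.15 / 23.0
  COP = 13.311

13.311


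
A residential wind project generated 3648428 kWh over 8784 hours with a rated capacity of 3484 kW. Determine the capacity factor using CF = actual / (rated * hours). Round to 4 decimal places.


Capacity factor = actual output / maximum possible output
Maximum possible = rated * hours = 3484 * 8784 = 30603456 kWh
CF = 3648428 / 30603456
CF = 0.1192

0.1192


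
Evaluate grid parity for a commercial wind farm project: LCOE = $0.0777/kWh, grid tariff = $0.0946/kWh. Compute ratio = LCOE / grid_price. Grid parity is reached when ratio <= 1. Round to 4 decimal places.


Compare LCOE to grid price:
  LCOE = $0.0777/kWh, Grid price = $0.0946/kWh
  Ratio = LCOE / grid_price = 0.0777 / 0.0946 = 0.8214
  Grid parity achieved (ratio <= 1)? yes

0.8214


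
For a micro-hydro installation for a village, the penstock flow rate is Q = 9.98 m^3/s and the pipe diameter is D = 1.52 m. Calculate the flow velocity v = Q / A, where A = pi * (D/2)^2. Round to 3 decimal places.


Compute pipe cross-sectional area:
  A = pi * (D/2)^2 = pi * (1.52/2)^2 = 1.8146 m^2
Calculate velocity:
  v = Q / A = 9.98 / 1.8146
  v = 5.500 m/s

5.500


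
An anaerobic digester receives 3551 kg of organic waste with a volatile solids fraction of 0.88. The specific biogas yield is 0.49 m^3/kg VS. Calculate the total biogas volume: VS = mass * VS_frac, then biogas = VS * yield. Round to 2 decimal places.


Compute volatile solids:
  VS = mass * VS_fraction = 3551 * 0.88 = 3124.88 kg
Calculate biogas volume:
  Biogas = VS * specific_yield = 3124.88 * 0.49
  Biogas = 1531.19 m^3

1531.19


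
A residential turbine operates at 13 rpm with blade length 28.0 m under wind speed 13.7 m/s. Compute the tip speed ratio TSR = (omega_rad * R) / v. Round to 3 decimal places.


Convert rotational speed to rad/s:
  omega = 13 * 2 * pi / 60 = 1.3614 rad/s
Compute tip speed:
  v_tip = omega * R = 1.3614 * 28.0 = 38.118 m/s
Tip speed ratio:
  TSR = v_tip / v_wind = 38.118 / 13.7 = 2.782

2.782


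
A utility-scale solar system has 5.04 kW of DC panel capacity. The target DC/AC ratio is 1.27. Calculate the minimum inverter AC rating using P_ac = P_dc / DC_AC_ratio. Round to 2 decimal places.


The inverter AC capacity is determined by the DC/AC ratio.
Given: P_dc = 5.04 kW, DC/AC ratio = 1.27
P_ac = P_dc / ratio = 5.04 / 1.27
P_ac = 3.97 kW

3.97


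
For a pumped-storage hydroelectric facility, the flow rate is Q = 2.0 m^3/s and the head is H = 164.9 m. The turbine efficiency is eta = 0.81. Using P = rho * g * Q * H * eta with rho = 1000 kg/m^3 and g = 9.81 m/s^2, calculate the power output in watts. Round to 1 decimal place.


Apply the hydropower formula P = rho * g * Q * H * eta
rho * g = 1000 * 9.81 = 9810.0
P = 9810.0 * 2.0 * 164.9 * 0.81
P = 2620623.8 W

2620623.8


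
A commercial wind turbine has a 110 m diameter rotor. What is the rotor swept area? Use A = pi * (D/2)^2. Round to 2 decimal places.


Compute the rotor radius:
  r = D / 2 = 110 / 2 = 55.0 m
Calculate swept area:
  A = pi * r^2 = pi * 55.0^2
  A = 9503.32 m^2

9503.32


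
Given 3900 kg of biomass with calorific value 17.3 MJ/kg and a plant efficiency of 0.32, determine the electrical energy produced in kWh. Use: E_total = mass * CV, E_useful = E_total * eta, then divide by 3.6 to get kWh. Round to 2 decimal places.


Total energy = mass * CV = 3900 * 17.3 = 67470.0 MJ
Useful energy = total * eta = 67470.0 * 0.32 = 21590.4 MJ
Convert to kWh: 21590.4 / 3.6
Useful energy = 5997.33 kWh

5997.33


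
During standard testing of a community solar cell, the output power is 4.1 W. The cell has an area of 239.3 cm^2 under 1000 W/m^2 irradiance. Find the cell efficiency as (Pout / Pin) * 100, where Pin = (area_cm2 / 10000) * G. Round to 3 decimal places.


First compute the input power:
  Pin = area_cm2 / 10000 * G = 239.3 / 10000 * 1000 = 23.93 W
Then compute efficiency:
  Efficiency = (Pout / Pin) * 100 = (4.1 / 23.93) * 100
  Efficiency = 17.133%

17.133


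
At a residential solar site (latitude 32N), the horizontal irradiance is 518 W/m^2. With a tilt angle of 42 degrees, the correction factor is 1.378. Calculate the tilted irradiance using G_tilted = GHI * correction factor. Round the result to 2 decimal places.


Identify the given values:
  GHI = 518 W/m^2, tilt correction factor = 1.378
Apply the formula G_tilted = GHI * factor:
  G_tilted = 518 * 1.378
  G_tilted = 713.80 W/m^2

713.80


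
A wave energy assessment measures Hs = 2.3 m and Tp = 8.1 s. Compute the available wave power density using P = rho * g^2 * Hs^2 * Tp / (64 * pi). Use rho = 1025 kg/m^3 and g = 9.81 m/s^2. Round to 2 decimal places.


Apply wave power formula:
  g^2 = 9.81^2 = 96.2361
  Hs^2 = 2.3^2 = 5.29
  Numerator = rho * g^2 * Hs^2 * Tp = 1025 * 96.2361 * 5.29 * 8.1 = 4226711.17
  Denominator = 64 * pi = 201.0619
  P = 4226711.17 / 201.0619 = 21021.94 W/m

21021.94


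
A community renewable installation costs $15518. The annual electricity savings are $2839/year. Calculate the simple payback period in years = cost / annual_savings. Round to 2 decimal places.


Simple payback period = initial cost / annual savings
Payback = 15518 / 2839
Payback = 5.47 years

5.47


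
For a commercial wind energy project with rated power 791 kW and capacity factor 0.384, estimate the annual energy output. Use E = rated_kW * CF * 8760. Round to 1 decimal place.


Annual energy = rated_kW * capacity_factor * hours_per_year
Given: P_rated = 791 kW, CF = 0.384, hours = 8760
E = 791 * 0.384 * 8760
E = 2660797.4 kWh

2660797.4


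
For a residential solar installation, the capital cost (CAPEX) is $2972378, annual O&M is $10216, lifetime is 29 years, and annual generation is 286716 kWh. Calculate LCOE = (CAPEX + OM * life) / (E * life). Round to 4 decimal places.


Total cost = CAPEX + OM * lifetime = 2972378 + 10216 * 29 = 2972378 + 296264 = 3268642
Total generation = annual * lifetime = 286716 * 29 = 8314764 kWh
LCOE = 3268642 / 8314764
LCOE = 0.3931 $/kWh

0.3931


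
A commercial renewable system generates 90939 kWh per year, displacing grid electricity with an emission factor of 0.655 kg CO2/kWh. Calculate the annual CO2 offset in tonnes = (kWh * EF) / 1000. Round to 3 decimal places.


CO2 offset in kg = generation * emission_factor
CO2 offset = 90939 * 0.655 = 59565.05 kg
Convert to tonnes:
  CO2 offset = 59565.05 / 1000 = 59.565 tonnes

59.565


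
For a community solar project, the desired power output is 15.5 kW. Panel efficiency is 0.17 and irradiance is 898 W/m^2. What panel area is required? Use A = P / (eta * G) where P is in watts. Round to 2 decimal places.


Convert target power to watts: P = 15.5 * 1000 = 15500.0 W
Compute denominator: eta * G = 0.17 * 898 = 152.66
Required area A = P / (eta * G) = 15500.0 / 152.66
A = 101.53 m^2

101.53


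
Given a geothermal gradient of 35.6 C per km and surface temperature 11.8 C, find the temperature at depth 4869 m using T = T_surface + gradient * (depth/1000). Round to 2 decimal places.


Convert depth to km: 4869 / 1000 = 4.869 km
Temperature increase = gradient * depth_km = 35.6 * 4.869 = 173.34 C
Temperature at depth = T_surface + delta_T = 11.8 + 173.34
T = 185.14 C

185.14


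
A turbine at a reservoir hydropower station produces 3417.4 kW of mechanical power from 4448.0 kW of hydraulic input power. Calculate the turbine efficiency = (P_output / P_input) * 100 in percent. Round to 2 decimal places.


Turbine efficiency = (output power / input power) * 100
eta = (3417.4 / 4448.0) * 100
eta = 76.83%

76.83


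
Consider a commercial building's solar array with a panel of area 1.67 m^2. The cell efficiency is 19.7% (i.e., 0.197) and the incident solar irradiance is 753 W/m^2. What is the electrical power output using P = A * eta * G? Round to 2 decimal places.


Use the solar power formula P = A * eta * G.
Given: A = 1.67 m^2, eta = 0.197, G = 753 W/m^2
P = 1.67 * 0.197 * 753
P = 247.73 W

247.73


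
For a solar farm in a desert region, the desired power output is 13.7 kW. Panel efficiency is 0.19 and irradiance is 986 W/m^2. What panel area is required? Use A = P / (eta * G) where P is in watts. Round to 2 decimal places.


Convert target power to watts: P = 13.7 * 1000 = 13700.0 W
Compute denominator: eta * G = 0.19 * 986 = 187.34
Required area A = P / (eta * G) = 13700.0 / 187.34
A = 73.13 m^2

73.13


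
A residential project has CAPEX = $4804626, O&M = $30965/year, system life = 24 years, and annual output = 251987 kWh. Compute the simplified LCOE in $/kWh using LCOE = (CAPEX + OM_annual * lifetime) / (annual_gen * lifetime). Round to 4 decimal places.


Total cost = CAPEX + OM * lifetime = 4804626 + 30965 * 24 = 4804626 + 743160 = 5547786
Total generation = annual * lifetime = 251987 * 24 = 6047688 kWh
LCOE = 5547786 / 6047688
LCOE = 0.9173 $/kWh

0.9173


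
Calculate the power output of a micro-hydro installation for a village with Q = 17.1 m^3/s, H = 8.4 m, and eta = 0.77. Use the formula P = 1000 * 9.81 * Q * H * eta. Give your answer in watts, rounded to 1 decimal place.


Apply the hydropower formula P = rho * g * Q * H * eta
rho * g = 1000 * 9.81 = 9810.0
P = 9810.0 * 17.1 * 8.4 * 0.77
P = 1085013.5 W

1085013.5


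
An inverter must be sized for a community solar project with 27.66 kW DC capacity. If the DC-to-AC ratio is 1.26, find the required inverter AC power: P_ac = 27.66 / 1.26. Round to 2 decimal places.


The inverter AC capacity is determined by the DC/AC ratio.
Given: P_dc = 27.66 kW, DC/AC ratio = 1.26
P_ac = P_dc / ratio = 27.66 / 1.26
P_ac = 21.95 kW

21.95


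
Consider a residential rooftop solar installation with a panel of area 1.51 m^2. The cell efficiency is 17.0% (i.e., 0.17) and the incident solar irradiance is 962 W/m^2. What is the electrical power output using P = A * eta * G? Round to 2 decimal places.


Use the solar power formula P = A * eta * G.
Given: A = 1.51 m^2, eta = 0.17, G = 962 W/m^2
P = 1.51 * 0.17 * 962
P = 246.95 W

246.95


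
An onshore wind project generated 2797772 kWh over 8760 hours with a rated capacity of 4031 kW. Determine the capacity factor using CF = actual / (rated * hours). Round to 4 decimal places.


Capacity factor = actual output / maximum possible output
Maximum possible = rated * hours = 4031 * 8760 = 35311560 kWh
CF = 2797772 / 35311560
CF = 0.0792

0.0792


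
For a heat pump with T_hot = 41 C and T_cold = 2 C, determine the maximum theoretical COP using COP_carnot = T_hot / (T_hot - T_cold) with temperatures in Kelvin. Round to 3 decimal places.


Convert to Kelvin:
  T_hot = 41 + 273.15 = 314.15 K
  T_cold = 2 + 273.15 = 275.15 K
Apply Carnot COP formula:
  COP = T_hot_K / (T_hot_K - T_cold_K) = 314.15 / 39.0
  COP = 8.055

8.055


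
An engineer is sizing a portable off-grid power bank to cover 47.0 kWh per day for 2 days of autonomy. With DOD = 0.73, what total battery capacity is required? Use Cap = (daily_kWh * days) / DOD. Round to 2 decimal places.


Total energy needed = daily * days = 47.0 * 2 = 94.0 kWh
Account for depth of discharge:
  Cap = total_energy / DOD = 94.0 / 0.73
  Cap = 128.77 kWh

128.77


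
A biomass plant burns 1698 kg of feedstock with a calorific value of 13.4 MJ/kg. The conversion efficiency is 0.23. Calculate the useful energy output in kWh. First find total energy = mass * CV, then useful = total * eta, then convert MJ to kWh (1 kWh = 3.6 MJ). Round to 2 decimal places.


Total energy = mass * CV = 1698 * 13.4 = 22753.2 MJ
Useful energy = total * eta = 22753.2 * 0.23 = 5233.24 MJ
Convert to kWh: 5233.24 / 3.6
Useful energy = 1453.68 kWh

1453.68


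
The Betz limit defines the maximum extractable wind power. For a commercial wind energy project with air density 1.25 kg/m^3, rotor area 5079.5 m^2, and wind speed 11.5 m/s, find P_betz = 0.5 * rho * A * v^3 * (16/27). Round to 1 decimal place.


The Betz coefficient Cp_max = 16/27 = 0.5926
v^3 = 11.5^3 = 1520.875
P_betz = 0.5 * rho * A * v^3 * Cp_max
P_betz = 0.5 * 1.25 * 5079.5 * 1520.875 * 0.5926
P_betz = 2861216.5 W

2861216.5


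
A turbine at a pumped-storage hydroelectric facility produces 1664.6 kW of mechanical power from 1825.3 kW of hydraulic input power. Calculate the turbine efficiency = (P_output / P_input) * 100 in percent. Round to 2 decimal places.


Turbine efficiency = (output power / input power) * 100
eta = (1664.6 / 1825.3) * 100
eta = 91.20%

91.20


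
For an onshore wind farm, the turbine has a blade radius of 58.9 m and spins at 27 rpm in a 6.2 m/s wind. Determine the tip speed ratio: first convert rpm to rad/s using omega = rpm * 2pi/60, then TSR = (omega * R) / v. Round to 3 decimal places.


Convert rotational speed to rad/s:
  omega = 27 * 2 * pi / 60 = 2.8274 rad/s
Compute tip speed:
  v_tip = omega * R = 2.8274 * 58.9 = 166.536 m/s
Tip speed ratio:
  TSR = v_tip / v_wind = 166.536 / 6.2 = 26.861

26.861


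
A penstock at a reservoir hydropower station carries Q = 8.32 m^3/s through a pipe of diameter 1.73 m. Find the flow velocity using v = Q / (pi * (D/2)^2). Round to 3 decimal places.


Compute pipe cross-sectional area:
  A = pi * (D/2)^2 = pi * (1.73/2)^2 = 2.3506 m^2
Calculate velocity:
  v = Q / A = 8.32 / 2.3506
  v = 3.539 m/s

3.539


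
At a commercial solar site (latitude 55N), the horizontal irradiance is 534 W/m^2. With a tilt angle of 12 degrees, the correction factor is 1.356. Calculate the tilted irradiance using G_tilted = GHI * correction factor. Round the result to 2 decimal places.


Identify the given values:
  GHI = 534 W/m^2, tilt correction factor = 1.356
Apply the formula G_tilted = GHI * factor:
  G_tilted = 534 * 1.356
  G_tilted = 724.10 W/m^2

724.10


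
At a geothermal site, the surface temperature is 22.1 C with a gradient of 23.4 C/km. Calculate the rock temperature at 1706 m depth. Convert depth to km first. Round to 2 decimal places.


Convert depth to km: 1706 / 1000 = 1.706 km
Temperature increase = gradient * depth_km = 23.4 * 1.706 = 39.92 C
Temperature at depth = T_surface + delta_T = 22.1 + 39.92
T = 62.02 C

62.02


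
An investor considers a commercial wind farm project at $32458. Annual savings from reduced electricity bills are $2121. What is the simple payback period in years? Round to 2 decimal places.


Simple payback period = initial cost / annual savings
Payback = 32458 / 2121
Payback = 15.30 years

15.30


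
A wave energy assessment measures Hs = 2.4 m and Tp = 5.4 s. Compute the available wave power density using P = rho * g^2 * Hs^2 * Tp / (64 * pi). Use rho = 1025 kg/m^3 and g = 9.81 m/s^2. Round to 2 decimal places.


Apply wave power formula:
  g^2 = 9.81^2 = 96.2361
  Hs^2 = 2.4^2 = 5.76
  Numerator = rho * g^2 * Hs^2 * Tp = 1025 * 96.2361 * 5.76 * 5.4 = 3068160.85
  Denominator = 64 * pi = 201.0619
  P = 3068160.85 / 201.0619 = 15259.78 W/m

15259.78


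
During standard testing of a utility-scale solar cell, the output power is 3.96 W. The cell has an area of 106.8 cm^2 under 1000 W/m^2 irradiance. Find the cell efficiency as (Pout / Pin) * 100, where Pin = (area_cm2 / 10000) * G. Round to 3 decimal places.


First compute the input power:
  Pin = area_cm2 / 10000 * G = 106.8 / 10000 * 1000 = 10.68 W
Then compute efficiency:
  Efficiency = (Pout / Pin) * 100 = (3.96 / 10.68) * 100
  Efficiency = 37.079%

37.079


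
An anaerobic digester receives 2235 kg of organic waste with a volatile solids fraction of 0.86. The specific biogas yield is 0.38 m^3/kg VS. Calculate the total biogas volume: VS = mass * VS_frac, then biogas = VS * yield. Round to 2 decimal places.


Compute volatile solids:
  VS = mass * VS_fraction = 2235 * 0.86 = 1922.1 kg
Calculate biogas volume:
  Biogas = VS * specific_yield = 1922.1 * 0.38
  Biogas = 730.40 m^3

730.40


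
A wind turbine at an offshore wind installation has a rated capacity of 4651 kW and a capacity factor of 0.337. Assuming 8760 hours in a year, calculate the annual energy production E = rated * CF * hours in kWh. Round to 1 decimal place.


Annual energy = rated_kW * capacity_factor * hours_per_year
Given: P_rated = 4651 kW, CF = 0.337, hours = 8760
E = 4651 * 0.337 * 8760
E = 13730310.1 kWh

13730310.1


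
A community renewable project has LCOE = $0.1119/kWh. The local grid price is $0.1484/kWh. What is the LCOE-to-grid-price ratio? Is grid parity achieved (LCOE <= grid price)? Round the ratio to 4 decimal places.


Compare LCOE to grid price:
  LCOE = $0.1119/kWh, Grid price = $0.1484/kWh
  Ratio = LCOE / grid_price = 0.1119 / 0.1484 = 0.7540
  Grid parity achieved (ratio <= 1)? yes

0.7540


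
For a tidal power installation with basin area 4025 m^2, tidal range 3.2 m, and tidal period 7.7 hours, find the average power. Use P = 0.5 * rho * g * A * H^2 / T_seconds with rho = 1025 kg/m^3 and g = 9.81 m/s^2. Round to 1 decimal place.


Convert period to seconds: T = 7.7 * 3600 = 27720.0 s
H^2 = 3.2^2 = 10.24
P = 0.5 * rho * g * A * H^2 / T
P = 0.5 * 1025 * 9.81 * 4025 * 10.24 / 27720.0
P = 7475.4 W

7475.4


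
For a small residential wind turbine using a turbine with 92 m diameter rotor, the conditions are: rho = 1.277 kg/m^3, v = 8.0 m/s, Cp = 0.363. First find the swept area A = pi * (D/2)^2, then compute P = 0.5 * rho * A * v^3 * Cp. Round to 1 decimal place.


Step 1 -- Compute swept area:
  A = pi * (D/2)^2 = pi * (92/2)^2 = 6647.61 m^2
Step 2 -- Apply wind power equation:
  P = 0.5 * rho * A * v^3 * Cp
  v^3 = 8.0^3 = 512.0
  P = 0.5 * 1.277 * 6647.61 * 512.0 * 0.363
  P = 788865.6 W

788865.6


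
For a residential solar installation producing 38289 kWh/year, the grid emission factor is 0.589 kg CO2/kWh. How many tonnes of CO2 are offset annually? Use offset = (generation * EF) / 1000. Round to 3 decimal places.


CO2 offset in kg = generation * emission_factor
CO2 offset = 38289 * 0.589 = 22552.22 kg
Convert to tonnes:
  CO2 offset = 22552.22 / 1000 = 22.552 tonnes

22.552


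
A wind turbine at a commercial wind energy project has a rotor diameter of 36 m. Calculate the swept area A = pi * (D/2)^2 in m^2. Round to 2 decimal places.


Compute the rotor radius:
  r = D / 2 = 36 / 2 = 18.0 m
Calculate swept area:
  A = pi * r^2 = pi * 18.0^2
  A = 1017.88 m^2

1017.88


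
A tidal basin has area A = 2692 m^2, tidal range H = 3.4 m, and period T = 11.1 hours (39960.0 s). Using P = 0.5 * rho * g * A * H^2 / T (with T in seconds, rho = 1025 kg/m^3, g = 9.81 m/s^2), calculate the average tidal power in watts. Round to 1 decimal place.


Convert period to seconds: T = 11.1 * 3600 = 39960.0 s
H^2 = 3.4^2 = 11.56
P = 0.5 * rho * g * A * H^2 / T
P = 0.5 * 1025 * 9.81 * 2692 * 11.56 / 39960.0
P = 3915.3 W

3915.3


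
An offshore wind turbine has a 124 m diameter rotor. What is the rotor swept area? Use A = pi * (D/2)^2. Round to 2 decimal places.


Compute the rotor radius:
  r = D / 2 = 124 / 2 = 62.0 m
Calculate swept area:
  A = pi * r^2 = pi * 62.0^2
  A = 12076.28 m^2

12076.28


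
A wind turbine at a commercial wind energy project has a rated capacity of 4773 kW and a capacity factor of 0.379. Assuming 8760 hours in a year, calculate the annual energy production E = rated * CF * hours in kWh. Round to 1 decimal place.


Annual energy = rated_kW * capacity_factor * hours_per_year
Given: P_rated = 4773 kW, CF = 0.379, hours = 8760
E = 4773 * 0.379 * 8760
E = 15846550.9 kWh

15846550.9


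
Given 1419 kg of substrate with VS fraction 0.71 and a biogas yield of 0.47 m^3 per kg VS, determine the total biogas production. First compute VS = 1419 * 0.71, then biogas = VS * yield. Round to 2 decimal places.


Compute volatile solids:
  VS = mass * VS_fraction = 1419 * 0.71 = 1007.49 kg
Calculate biogas volume:
  Biogas = VS * specific_yield = 1007.49 * 0.47
  Biogas = 473.52 m^3

473.52


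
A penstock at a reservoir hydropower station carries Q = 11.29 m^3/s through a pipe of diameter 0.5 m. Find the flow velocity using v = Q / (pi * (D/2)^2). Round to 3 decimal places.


Compute pipe cross-sectional area:
  A = pi * (D/2)^2 = pi * (0.5/2)^2 = 0.1963 m^2
Calculate velocity:
  v = Q / A = 11.29 / 0.1963
  v = 57.499 m/s

57.499


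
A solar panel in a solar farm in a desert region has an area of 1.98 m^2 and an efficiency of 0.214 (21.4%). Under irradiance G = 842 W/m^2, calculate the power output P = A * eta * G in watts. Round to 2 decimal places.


Use the solar power formula P = A * eta * G.
Given: A = 1.98 m^2, eta = 0.214, G = 842 W/m^2
P = 1.98 * 0.214 * 842
P = 356.77 W

356.77


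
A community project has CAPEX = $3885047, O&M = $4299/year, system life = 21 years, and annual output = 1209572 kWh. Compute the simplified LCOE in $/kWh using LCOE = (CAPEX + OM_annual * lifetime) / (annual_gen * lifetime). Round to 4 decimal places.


Total cost = CAPEX + OM * lifetime = 3885047 + 4299 * 21 = 3885047 + 90279 = 3975326
Total generation = annual * lifetime = 1209572 * 21 = 25401012 kWh
LCOE = 3975326 / 25401012
LCOE = 0.1565 $/kWh

0.1565


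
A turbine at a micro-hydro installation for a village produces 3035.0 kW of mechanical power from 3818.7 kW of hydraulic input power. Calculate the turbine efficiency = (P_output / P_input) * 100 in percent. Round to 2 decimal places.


Turbine efficiency = (output power / input power) * 100
eta = (3035.0 / 3818.7) * 100
eta = 79.48%

79.48


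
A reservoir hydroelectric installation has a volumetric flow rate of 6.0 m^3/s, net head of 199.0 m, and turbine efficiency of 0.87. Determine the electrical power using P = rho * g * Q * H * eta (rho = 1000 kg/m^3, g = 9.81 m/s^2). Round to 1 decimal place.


Apply the hydropower formula P = rho * g * Q * H * eta
rho * g = 1000 * 9.81 = 9810.0
P = 9810.0 * 6.0 * 199.0 * 0.87
P = 10190431.8 W

10190431.8


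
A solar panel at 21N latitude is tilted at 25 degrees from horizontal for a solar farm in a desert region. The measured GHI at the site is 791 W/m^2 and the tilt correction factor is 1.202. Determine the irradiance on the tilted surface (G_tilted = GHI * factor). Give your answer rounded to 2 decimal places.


Identify the given values:
  GHI = 791 W/m^2, tilt correction factor = 1.202
Apply the formula G_tilted = GHI * factor:
  G_tilted = 791 * 1.202
  G_tilted = 950.78 W/m^2

950.78


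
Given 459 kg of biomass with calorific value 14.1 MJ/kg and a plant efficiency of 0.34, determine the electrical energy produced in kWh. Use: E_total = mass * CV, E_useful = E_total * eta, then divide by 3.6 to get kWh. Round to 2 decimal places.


Total energy = mass * CV = 459 * 14.1 = 6471.9 MJ
Useful energy = total * eta = 6471.9 * 0.34 = 2200.45 MJ
Convert to kWh: 2200.45 / 3.6
Useful energy = 611.24 kWh

611.24


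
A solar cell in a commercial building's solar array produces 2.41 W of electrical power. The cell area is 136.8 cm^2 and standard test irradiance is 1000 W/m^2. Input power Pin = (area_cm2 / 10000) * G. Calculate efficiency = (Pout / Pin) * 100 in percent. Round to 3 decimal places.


First compute the input power:
  Pin = area_cm2 / 10000 * G = 136.8 / 10000 * 1000 = 13.68 W
Then compute efficiency:
  Efficiency = (Pout / Pin) * 100 = (2.41 / 13.68) * 100
  Efficiency = 17.617%

17.617


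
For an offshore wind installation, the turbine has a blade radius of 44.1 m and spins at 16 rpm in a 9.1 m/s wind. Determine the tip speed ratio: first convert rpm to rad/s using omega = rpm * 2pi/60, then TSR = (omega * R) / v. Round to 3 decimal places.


Convert rotational speed to rad/s:
  omega = 16 * 2 * pi / 60 = 1.6755 rad/s
Compute tip speed:
  v_tip = omega * R = 1.6755 * 44.1 = 73.89 m/s
Tip speed ratio:
  TSR = v_tip / v_wind = 73.89 / 9.1 = 8.120

8.120


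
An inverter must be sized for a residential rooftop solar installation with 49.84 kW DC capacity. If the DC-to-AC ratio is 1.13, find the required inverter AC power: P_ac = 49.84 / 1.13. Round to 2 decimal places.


The inverter AC capacity is determined by the DC/AC ratio.
Given: P_dc = 49.84 kW, DC/AC ratio = 1.13
P_ac = P_dc / ratio = 49.84 / 1.13
P_ac = 44.11 kW

44.11


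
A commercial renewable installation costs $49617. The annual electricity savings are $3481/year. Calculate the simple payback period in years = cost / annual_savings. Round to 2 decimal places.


Simple payback period = initial cost / annual savings
Payback = 49617 / 3481
Payback = 14.25 years

14.25
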